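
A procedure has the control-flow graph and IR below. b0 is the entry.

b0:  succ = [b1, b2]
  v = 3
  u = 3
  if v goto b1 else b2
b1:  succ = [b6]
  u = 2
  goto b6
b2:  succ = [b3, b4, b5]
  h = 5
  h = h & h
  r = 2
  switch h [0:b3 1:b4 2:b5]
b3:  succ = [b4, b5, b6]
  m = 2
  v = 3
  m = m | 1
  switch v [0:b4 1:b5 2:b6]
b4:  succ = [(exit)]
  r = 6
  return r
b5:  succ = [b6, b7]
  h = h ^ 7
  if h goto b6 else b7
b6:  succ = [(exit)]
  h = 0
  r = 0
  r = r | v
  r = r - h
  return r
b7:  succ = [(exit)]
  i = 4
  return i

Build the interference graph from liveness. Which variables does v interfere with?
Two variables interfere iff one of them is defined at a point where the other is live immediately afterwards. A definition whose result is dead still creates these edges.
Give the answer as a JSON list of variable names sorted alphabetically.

def/use:
  b0: def={u,v} ue=∅
  b1: def={u} ue=∅
  b2: def={h,r} ue=∅
  b3: def={m,v} ue=∅
  b4: def={r} ue=∅
  b5: def={h} ue={h}
  b6: def={h,r} ue={v}
  b7: def={i} ue=∅

Liveness:
  b0 li=∅ lo={v}
  b1 li={v} lo={v}
  b2 li={v} lo={h,v}
  b3 li={h} lo={h,v}
  b4 li=∅ lo=∅
  b5 li={h,v} lo={v}
  b6 li={v} lo=∅
  b7 li=∅ lo=∅

Conflict graph:
  h↔{m,r,v}
  i↔∅
  m↔{h,v}
  r↔{h,v}
  u↔{v}
  v↔{h,m,r,u}

N(v) = ["h", "m", "r", "u"]

Answer: ["h", "m", "r", "u"]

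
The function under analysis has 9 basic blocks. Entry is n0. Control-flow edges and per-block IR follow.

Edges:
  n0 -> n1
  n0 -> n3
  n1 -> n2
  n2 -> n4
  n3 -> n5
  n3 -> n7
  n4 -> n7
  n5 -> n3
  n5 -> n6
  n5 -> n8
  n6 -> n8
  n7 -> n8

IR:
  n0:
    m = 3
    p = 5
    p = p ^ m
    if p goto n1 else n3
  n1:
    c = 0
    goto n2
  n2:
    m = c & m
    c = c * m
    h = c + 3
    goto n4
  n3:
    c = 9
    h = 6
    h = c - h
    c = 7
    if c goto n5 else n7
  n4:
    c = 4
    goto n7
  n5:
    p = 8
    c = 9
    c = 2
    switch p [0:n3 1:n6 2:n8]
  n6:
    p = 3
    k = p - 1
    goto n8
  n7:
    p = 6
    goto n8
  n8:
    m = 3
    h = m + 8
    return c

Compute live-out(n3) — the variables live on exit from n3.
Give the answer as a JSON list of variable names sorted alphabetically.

Block summaries:
  n0: {m,p} / ∅
  n1: {c} / ∅
  n2: {c,h,m} / {c,m}
  n3: {c,h} / ∅
  n4: {c} / ∅
  n5: {c,p} / ∅
  n6: {k,p} / ∅
  n7: {p} / ∅
  n8: {h,m} / {c}

Backward fixpoint:
  n0: in=∅ out={m}
  n1: in={m} out={c,m}
  n2: in={c,m} out=∅
  n3: in=∅ out={c}
  n4: in=∅ out={c}
  n5: in=∅ out={c}
  n6: in={c} out={c}
  n7: in={c} out={c}
  n8: in={c} out=∅

live-out(n3) = ["c"]

Answer: ["c"]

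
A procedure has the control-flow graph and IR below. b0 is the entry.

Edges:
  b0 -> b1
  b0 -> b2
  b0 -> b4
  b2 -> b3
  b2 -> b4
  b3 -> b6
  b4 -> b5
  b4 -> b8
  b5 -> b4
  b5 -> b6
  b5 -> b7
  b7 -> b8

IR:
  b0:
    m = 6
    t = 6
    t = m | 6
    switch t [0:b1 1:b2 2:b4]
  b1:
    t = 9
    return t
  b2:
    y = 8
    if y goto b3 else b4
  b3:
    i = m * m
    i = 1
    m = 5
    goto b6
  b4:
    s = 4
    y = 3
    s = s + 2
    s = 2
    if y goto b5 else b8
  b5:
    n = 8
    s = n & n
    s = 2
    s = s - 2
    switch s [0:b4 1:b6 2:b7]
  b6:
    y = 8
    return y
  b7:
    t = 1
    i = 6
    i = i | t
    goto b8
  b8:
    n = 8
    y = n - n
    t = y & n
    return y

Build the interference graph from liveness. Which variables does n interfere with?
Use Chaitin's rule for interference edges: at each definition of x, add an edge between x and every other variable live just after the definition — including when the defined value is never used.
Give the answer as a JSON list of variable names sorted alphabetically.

Answer: ["y"]

Derivation:
Block summaries:
  b0 def {m,t} use ∅
  b1 def {t} use ∅
  b2 def {y} use ∅
  b3 def {i,m} use {m}
  b4 def {s,y} use ∅
  b5 def {n,s} use ∅
  b6 def {y} use ∅
  b7 def {i,t} use ∅
  b8 def {n,t,y} use ∅

Liveness:
  live b0: ∅→{m}
  live b1: ∅→∅
  live b2: {m}→{m}
  live b3: {m}→∅
  live b4: ∅→∅
  live b5: ∅→∅
  live b6: ∅→∅
  live b7: ∅→∅
  live b8: ∅→∅

Conflict graph:
  i — {t}
  m — {t,y}
  n — {y}
  s — {y}
  t — {i,m,y}
  y — {m,n,s,t}

N(n) = ["y"]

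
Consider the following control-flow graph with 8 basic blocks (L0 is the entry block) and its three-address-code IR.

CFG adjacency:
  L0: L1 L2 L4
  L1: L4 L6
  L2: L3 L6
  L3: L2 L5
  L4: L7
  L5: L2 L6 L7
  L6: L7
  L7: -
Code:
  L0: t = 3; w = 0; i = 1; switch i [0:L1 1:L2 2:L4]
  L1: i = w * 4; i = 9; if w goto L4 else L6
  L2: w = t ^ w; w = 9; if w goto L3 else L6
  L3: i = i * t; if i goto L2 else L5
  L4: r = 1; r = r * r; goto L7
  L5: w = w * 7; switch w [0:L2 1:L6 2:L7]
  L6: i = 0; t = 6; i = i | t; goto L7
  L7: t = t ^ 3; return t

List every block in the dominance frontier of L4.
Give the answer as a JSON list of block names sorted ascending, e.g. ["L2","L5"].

idom tree: L1←L0 L2←L0 L3←L2 L4←L0 L5←L3 L6←L0 L7←L0
Dom at joins:
  L2: preds {L0,L3,L5}: {L0} ∩ {L0,L2,L3} ∩ {L0,L2,L3,L5} = {L0}; idom=L0
  L4: preds {L0,L1}: {L0} ∩ {L0,L1} = {L0}; idom=L0
  L6: preds {L1,L2,L5}: {L0,L1} ∩ {L0,L2} ∩ {L0,L2,L3,L5} = {L0}; idom=L0
  L7: preds {L4,L5,L6}: {L0,L4} ∩ {L0,L2,L3,L5} ∩ {L0,L6} = {L0}; idom=L0

Frontier:
  L2←L0: walk · to L0
  L2←L3: walk L3→L2 to L0
  L2←L5: walk L5→L3→L2 to L0
  L4←L0: walk · to L0
  L4←L1: walk L1 to L0
  L6←L1: walk L1 to L0
  L6←L2: walk L2 to L0
  L6←L5: walk L5→L3→L2 to L0
  L7←L4: walk L4 to L0
  L7←L5: walk L5→L3→L2 to L0
  L7←L6: walk L6 to L0
  DF(L0)=∅
  DF(L1)={L4,L6}
  DF(L2)={L2,L6,L7}
  DF(L3)={L2,L6,L7}
  DF(L4)={L7}
  DF(L5)={L2,L6,L7}
  DF(L6)={L7}
  DF(L7)=∅

DF(L4) = ["L7"]

Answer: ["L7"]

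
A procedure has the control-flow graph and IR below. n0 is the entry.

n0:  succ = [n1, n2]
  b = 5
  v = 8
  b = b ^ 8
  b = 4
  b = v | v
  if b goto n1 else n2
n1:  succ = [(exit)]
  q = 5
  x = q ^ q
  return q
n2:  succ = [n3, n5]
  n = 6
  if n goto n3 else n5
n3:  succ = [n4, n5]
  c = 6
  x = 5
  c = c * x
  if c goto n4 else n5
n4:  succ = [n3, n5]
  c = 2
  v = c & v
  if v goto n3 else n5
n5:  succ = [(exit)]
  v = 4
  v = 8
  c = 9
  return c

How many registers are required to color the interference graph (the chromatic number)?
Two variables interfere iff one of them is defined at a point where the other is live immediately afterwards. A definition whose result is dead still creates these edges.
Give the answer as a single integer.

Per-block:
  n0 def {b,v} use ∅
  n1 def {q,x} use ∅
  n2 def {n} use ∅
  n3 def {c,x} use ∅
  n4 def {c,v} use {v}
  n5 def {c,v} use ∅

Liveness:
  n0: in=∅ out={v}
  n1: in=∅ out=∅
  n2: in={v} out={v}
  n3: in={v} out={v}
  n4: in={v} out={v}
  n5: in=∅ out=∅

Interference:
  b: {v}
  c: {v,x}
  n: {v}
  q: {x}
  v: {b,c,n,x}
  x: {c,q,v}

Colouring:
  lower bound: {c,v,x} mutually conflict ⇒ χ ≥ 3
  3-colouring: r0={q,v}  r1={b,n,x}  r2={c}
  χ = 3

Answer: 3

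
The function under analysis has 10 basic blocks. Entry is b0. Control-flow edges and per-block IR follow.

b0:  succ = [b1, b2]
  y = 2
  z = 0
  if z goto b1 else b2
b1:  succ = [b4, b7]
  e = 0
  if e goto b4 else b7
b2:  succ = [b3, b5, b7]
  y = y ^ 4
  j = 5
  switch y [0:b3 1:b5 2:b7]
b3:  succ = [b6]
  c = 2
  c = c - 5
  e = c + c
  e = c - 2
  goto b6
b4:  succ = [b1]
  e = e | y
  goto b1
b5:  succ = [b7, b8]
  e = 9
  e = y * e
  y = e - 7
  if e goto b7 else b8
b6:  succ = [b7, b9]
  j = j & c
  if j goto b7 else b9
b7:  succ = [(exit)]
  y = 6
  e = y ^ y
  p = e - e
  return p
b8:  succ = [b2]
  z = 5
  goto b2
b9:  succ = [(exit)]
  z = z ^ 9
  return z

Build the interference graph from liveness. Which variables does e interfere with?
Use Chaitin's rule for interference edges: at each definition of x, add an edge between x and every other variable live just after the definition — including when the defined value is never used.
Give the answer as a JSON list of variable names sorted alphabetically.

Answer: ["c", "j", "y", "z"]

Derivation:
def/use:
  b0 def {y,z} use ∅
  b1 def {e} use ∅
  b2 def {j,y} use {y}
  b3 def {c,e} use ∅
  b4 def {e} use {e,y}
  b5 def {e,y} use {y}
  b6 def {j} use {c,j}
  b7 def {e,p,y} use ∅
  b8 def {z} use ∅
  b9 def {z} use {z}

Backward fixpoint:
  b0 li=∅ lo={y,z}
  b1 li={y} lo={e,y}
  b2 li={y,z} lo={j,y,z}
  b3 li={j,z} lo={c,j,z}
  b4 li={e,y} lo={y}
  b5 li={y} lo={y}
  b6 li={c,j,z} lo={z}
  b7 li=∅ lo=∅
  b8 li={y} lo={y,z}
  b9 li={z} lo=∅

Conflict graph:
  c: {e,j,z}
  e: {c,j,y,z}
  j: {c,e,y,z}
  p: ∅
  y: {e,j,z}
  z: {c,e,j,y}

N(e) = ["c", "j", "y", "z"]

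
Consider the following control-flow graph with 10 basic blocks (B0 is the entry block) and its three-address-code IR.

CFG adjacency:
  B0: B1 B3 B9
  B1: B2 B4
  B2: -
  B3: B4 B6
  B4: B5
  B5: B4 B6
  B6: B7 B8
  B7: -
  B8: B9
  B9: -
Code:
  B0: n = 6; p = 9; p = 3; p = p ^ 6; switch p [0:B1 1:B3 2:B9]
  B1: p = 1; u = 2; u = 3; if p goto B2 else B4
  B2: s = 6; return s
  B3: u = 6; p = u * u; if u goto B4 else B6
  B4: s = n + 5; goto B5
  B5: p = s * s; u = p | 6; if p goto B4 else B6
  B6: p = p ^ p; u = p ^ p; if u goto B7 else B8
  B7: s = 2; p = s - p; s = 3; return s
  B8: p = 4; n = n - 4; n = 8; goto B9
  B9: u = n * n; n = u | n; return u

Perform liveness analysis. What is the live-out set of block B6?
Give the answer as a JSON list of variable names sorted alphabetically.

def/use:
  B0: {n,p} / ∅
  B1: {p,u} / ∅
  B2: {s} / ∅
  B3: {p,u} / ∅
  B4: {s} / {n}
  B5: {p,u} / {s}
  B6: {p,u} / {p}
  B7: {p,s} / {p}
  B8: {n,p} / {n}
  B9: {n,u} / {n}

Liveness:
  B0: in=∅ out={n}
  B1: in={n} out={n}
  B2: in=∅ out=∅
  B3: in={n} out={n,p}
  B4: in={n} out={n,s}
  B5: in={n,s} out={n,p}
  B6: in={n,p} out={n,p}
  B7: in={p} out=∅
  B8: in={n} out={n}
  B9: in={n} out=∅

live-out(B6) = ["n", "p"]

Answer: ["n", "p"]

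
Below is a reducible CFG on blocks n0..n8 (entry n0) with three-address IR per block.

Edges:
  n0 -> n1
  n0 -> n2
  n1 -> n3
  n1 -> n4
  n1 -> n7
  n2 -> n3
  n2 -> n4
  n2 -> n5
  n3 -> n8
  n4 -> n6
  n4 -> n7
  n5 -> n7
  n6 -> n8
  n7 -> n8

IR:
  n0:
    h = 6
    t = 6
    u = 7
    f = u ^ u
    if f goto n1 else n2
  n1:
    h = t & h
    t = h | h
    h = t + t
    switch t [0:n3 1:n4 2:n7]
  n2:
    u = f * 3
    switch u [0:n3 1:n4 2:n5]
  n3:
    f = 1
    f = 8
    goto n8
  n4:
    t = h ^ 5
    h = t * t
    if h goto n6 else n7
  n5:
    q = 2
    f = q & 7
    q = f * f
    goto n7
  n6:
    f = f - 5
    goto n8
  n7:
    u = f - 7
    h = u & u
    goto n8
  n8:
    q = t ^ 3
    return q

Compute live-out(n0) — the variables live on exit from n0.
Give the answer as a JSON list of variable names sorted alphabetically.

Answer: ["f", "h", "t"]

Derivation:
Block summaries:
  n0: def={f,h,t,u} ue=∅
  n1: def={h,t} ue={h,t}
  n2: def={u} ue={f}
  n3: def={f} ue=∅
  n4: def={h,t} ue={h}
  n5: def={f,q} ue=∅
  n6: def={f} ue={f}
  n7: def={h,u} ue={f}
  n8: def={q} ue={t}

Backward fixpoint:
  n0: in=∅ out={f,h,t}
  n1: in={f,h,t} out={f,h,t}
  n2: in={f,h,t} out={f,h,t}
  n3: in={t} out={t}
  n4: in={f,h} out={f,t}
  n5: in={t} out={f,t}
  n6: in={f,t} out={t}
  n7: in={f,t} out={t}
  n8: in={t} out=∅

live-out(n0) = ["f", "h", "t"]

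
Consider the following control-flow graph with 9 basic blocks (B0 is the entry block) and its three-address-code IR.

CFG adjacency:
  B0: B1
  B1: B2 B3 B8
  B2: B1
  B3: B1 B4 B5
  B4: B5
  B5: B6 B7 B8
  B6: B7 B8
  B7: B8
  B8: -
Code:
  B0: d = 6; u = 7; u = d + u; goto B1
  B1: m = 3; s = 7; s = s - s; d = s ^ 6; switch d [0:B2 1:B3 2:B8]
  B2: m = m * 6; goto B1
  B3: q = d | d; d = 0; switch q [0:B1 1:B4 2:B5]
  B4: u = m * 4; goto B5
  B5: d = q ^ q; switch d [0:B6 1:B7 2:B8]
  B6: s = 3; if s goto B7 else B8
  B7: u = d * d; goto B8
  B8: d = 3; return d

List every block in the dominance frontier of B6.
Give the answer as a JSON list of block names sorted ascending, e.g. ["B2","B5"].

idom tree: B1←B0 B2←B1 B3←B1 B4←B3 B5←B3 B6←B5 B7←B5 B8←B1
Dom at joins:
  B1: preds {B0,B2,B3}: {B0} ∩ {B0,B1,B2} ∩ {B0,B1,B3} = {B0}; idom=B0
  B5: preds {B3,B4}: {B0,B1,B3} ∩ {B0,B1,B3,B4} = {B0,B1,B3}; idom=B3
  B7: preds {B5,B6}: {B0,B1,B3,B5} ∩ {B0,B1,B3,B5,B6} = {B0,B1,B3,B5}; idom=B5
  B8: preds {B1,B5,B6,B7}: {B0,B1} ∩ {B0,B1,B3,B5} ∩ {B0,B1,B3,B5,B6} ∩ {B0,B1,B3,B5,B7} = {B0,B1}; idom=B1

DF derivation:
  B1←B0: walk · to B0
  B1←B2: walk B2→B1 to B0
  B1←B3: walk B3→B1 to B0
  B5←B3: walk · to B3
  B5←B4: walk B4 to B3
  B7←B5: walk · to B5
  B7←B6: walk B6 to B5
  B8←B1: walk · to B1
  B8←B5: walk B5→B3 to B1
  B8←B6: walk B6→B5→B3 to B1
  B8←B7: walk B7→B5→B3 to B1
  B0: DF=∅
  B1: DF={B1}
  B2: DF={B1}
  B3: DF={B1,B8}
  B4: DF={B5}
  B5: DF={B8}
  B6: DF={B7,B8}
  B7: DF={B8}
  B8: DF=∅

DF(B6) = ["B7", "B8"]

Answer: ["B7", "B8"]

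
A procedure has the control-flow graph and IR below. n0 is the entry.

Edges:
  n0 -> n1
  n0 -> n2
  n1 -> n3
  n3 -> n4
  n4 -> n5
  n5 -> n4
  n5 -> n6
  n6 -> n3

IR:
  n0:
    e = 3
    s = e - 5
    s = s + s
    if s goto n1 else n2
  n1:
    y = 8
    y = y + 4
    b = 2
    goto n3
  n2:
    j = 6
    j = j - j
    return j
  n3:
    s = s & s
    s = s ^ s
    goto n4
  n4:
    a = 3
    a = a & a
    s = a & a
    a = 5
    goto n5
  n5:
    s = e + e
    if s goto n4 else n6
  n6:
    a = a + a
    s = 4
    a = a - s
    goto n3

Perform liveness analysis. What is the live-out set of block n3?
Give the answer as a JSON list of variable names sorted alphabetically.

Per-block:
  n0 def {e,s} use ∅
  n1 def {b,y} use ∅
  n2 def {j} use ∅
  n3 def {s} use {s}
  n4 def {a,s} use ∅
  n5 def {s} use {e}
  n6 def {a,s} use {a}

Live sets:
  n0 li=∅ lo={e,s}
  n1 li={e,s} lo={e,s}
  n2 li=∅ lo=∅
  n3 li={e,s} lo={e}
  n4 li={e} lo={a,e}
  n5 li={a,e} lo={a,e}
  n6 li={a,e} lo={e,s}

live-out(n3) = ["e"]

Answer: ["e"]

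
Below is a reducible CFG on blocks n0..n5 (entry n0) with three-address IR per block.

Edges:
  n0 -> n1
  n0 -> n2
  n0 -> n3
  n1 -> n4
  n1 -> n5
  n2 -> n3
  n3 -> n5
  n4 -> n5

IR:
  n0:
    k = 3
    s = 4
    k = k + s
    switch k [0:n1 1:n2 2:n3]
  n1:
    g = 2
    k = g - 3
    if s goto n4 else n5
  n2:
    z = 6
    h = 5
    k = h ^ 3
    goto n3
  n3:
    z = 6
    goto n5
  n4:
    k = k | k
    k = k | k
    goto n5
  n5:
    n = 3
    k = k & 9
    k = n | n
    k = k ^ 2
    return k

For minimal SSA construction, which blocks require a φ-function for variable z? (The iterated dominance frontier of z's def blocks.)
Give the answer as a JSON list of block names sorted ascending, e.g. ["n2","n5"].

Answer: ["n3", "n5"]

Analysis:
idom tree: n1←n0 n2←n0 n3←n0 n4←n1 n5←n0
Dom at joins:
  n3: preds {n0,n2}: {n0} ∩ {n0,n2} = {n0}; idom=n0
  n5: preds {n1,n3,n4}: {n0,n1} ∩ {n0,n3} ∩ {n0,n1,n4} = {n0}; idom=n0

DF derivation:
  join n3 pred n0: · stop@n0
  join n3 pred n2: n2 stop@n0
  join n5 pred n1: n1 stop@n0
  join n5 pred n3: n3 stop@n0
  join n5 pred n4: n4→n1 stop@n0
  n0 → ∅
  n1 → {n5}
  n2 → {n3}
  n3 → {n5}
  n4 → {n5}
  n5 → ∅

φ for z: defs {n2,n3}
  DF⁺ = {n3,n5}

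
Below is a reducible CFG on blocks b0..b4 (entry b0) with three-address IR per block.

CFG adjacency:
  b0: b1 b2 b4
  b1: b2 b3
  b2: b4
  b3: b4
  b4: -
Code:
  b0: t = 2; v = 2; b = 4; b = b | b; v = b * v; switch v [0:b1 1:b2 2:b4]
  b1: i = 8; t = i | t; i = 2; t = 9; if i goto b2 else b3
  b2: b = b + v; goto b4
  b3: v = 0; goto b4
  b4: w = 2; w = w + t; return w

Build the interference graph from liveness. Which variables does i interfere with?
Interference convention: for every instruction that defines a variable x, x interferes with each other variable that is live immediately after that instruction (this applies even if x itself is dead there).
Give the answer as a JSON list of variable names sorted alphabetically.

Answer: ["b", "t", "v"]

Working:
Block summaries:
  b0 def {b,t,v} use ∅
  b1 def {i,t} use {t}
  b2 def {b} use {b,v}
  b3 def {v} use ∅
  b4 def {w} use {t}

Backward fixpoint:
  b0: in=∅ out={b,t,v}
  b1: in={b,t,v} out={b,t,v}
  b2: in={b,t,v} out={t}
  b3: in={t} out={t}
  b4: in={t} out=∅

Interfere edges:
  b: {i,t,v}
  i: {b,t,v}
  t: {b,i,v,w}
  v: {b,i,t}
  w: {t}

N(i) = ["b", "t", "v"]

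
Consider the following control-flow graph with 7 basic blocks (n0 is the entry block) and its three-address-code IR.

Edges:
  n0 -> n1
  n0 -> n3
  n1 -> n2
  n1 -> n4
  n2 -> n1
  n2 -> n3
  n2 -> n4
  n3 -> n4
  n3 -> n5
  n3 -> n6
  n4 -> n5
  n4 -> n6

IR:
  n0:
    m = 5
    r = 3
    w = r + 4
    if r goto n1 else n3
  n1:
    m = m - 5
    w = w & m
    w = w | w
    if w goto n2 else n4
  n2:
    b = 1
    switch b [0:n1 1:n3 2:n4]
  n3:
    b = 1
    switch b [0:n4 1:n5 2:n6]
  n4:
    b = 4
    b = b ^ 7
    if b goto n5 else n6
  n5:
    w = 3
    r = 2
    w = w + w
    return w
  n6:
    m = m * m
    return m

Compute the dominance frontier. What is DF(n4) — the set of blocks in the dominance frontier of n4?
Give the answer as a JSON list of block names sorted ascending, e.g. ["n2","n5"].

idom tree: n1←n0 n2←n1 n3←n0 n4←n0 n5←n0 n6←n0
Join-block Dom:
  n1: preds {n0,n2}: {n0} ∩ {n0,n1,n2} = {n0}; idom=n0
  n3: preds {n0,n2}: {n0} ∩ {n0,n1,n2} = {n0}; idom=n0
  n4: preds {n1,n2,n3}: {n0,n1} ∩ {n0,n1,n2} ∩ {n0,n3} = {n0}; idom=n0
  n5: preds {n3,n4}: {n0,n3} ∩ {n0,n4} = {n0}; idom=n0
  n6: preds {n3,n4}: {n0,n3} ∩ {n0,n4} = {n0}; idom=n0

DF derivation:
  join n1 pred n0: · stop@n0
  join n1 pred n2: n2→n1 stop@n0
  join n3 pred n0: · stop@n0
  join n3 pred n2: n2→n1 stop@n0
  join n4 pred n1: n1 stop@n0
  join n4 pred n2: n2→n1 stop@n0
  join n4 pred n3: n3 stop@n0
  join n5 pred n3: n3 stop@n0
  join n5 pred n4: n4 stop@n0
  join n6 pred n3: n3 stop@n0
  join n6 pred n4: n4 stop@n0
  DF(n0)=∅
  DF(n1)={n1,n3,n4}
  DF(n2)={n1,n3,n4}
  DF(n3)={n4,n5,n6}
  DF(n4)={n5,n6}
  DF(n5)=∅
  DF(n6)=∅

DF(n4) = ["n5", "n6"]

Answer: ["n5", "n6"]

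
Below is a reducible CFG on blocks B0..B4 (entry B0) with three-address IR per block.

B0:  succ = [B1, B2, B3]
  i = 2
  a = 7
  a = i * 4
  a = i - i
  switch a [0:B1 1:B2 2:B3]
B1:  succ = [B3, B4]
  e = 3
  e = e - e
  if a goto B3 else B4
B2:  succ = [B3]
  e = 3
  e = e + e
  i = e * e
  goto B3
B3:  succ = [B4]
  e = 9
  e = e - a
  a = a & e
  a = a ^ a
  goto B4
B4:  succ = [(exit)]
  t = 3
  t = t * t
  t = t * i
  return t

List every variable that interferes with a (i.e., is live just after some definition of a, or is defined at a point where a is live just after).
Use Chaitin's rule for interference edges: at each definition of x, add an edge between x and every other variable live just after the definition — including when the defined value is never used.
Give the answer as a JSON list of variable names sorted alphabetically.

Answer: ["e", "i"]

Working:
Per-block:
  B0: def={a,i} ue=∅
  B1: def={e} ue={a}
  B2: def={e,i} ue=∅
  B3: def={a,e} ue={a}
  B4: def={t} ue={i}

Live sets:
  B0 li=∅ lo={a,i}
  B1 li={a,i} lo={a,i}
  B2 li={a} lo={a,i}
  B3 li={a,i} lo={i}
  B4 li={i} lo=∅

Interference:
  a — {e,i}
  e — {a,i}
  i — {a,e,t}
  t — {i}

N(a) = ["e", "i"]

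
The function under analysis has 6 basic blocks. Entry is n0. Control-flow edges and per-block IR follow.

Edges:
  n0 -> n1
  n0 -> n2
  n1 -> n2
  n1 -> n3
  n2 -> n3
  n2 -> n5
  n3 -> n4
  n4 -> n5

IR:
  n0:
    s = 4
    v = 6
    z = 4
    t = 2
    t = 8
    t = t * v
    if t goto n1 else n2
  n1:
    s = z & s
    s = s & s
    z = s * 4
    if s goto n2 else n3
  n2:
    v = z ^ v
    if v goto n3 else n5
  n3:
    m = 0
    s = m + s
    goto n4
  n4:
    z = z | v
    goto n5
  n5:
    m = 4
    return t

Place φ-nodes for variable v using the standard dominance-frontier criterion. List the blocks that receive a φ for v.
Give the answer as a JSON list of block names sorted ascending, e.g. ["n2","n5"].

idom tree: n1←n0 n2←n0 n3←n0 n4←n3 n5←n0
Dom∩ at merges:
  n2: preds {n0,n1}: {n0} ∩ {n0,n1} = {n0}; idom=n0
  n3: preds {n1,n2}: {n0,n1} ∩ {n0,n2} = {n0}; idom=n0
  n5: preds {n2,n4}: {n0,n2} ∩ {n0,n3,n4} = {n0}; idom=n0

DF walk-up:
  n2←n0: walk · to n0
  n2←n1: walk n1 to n0
  n3←n1: walk n1 to n0
  n3←n2: walk n2 to n0
  n5←n2: walk n2 to n0
  n5←n4: walk n4→n3 to n0
  n0: DF=∅
  n1: DF={n2,n3}
  n2: DF={n3,n5}
  n3: DF={n5}
  n4: DF={n5}
  n5: DF=∅

φ for v: defs {n0,n2}
  DF⁺ = {n3,n5}

Answer: ["n3", "n5"]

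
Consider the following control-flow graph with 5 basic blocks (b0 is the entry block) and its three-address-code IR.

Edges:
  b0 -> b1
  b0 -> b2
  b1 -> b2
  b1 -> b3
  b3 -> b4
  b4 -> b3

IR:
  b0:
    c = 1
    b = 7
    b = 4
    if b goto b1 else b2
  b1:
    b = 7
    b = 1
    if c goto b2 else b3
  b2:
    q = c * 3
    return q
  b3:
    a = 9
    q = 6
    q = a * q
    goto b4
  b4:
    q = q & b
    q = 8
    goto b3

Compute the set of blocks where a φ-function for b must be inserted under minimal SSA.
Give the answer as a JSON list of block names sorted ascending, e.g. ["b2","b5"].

idom tree: b1←b0 b2←b0 b3←b1 b4←b3
Dom at joins:
  b2: preds {b0,b1}: {b0} ∩ {b0,b1} = {b0}; idom=b0
  b3: preds {b1,b4}: {b0,b1} ∩ {b0,b1,b3,b4} = {b0,b1}; idom=b1

Frontier:
  b2←b0: walk · to b0
  b2←b1: walk b1 to b0
  b3←b1: walk · to b1
  b3←b4: walk b4→b3 to b1
  b0 → ∅
  b1 → {b2}
  b2 → ∅
  b3 → {b3}
  b4 → {b3}

φ for b: defs {b0,b1}
  DF⁺ = {b2}

Answer: ["b2"]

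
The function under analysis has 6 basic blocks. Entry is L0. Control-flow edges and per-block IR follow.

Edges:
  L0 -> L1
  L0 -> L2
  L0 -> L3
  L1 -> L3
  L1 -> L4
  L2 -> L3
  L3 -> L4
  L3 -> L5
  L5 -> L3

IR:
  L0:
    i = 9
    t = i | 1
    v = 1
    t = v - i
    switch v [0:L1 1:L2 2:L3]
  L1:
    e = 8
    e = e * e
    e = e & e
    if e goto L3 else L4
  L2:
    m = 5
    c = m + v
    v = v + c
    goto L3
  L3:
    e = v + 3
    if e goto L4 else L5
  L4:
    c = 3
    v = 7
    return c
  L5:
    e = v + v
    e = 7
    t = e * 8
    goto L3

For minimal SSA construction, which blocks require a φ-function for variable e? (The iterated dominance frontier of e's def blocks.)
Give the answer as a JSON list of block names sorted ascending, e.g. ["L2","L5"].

idom tree: L1←L0 L2←L0 L3←L0 L4←L0 L5←L3
Dom∩ at merges:
  L3: preds {L0,L1,L2,L5}: {L0} ∩ {L0,L1} ∩ {L0,L2} ∩ {L0,L3,L5} = {L0}; idom=L0
  L4: preds {L1,L3}: {L0,L1} ∩ {L0,L3} = {L0}; idom=L0

DF derivation:
  L3←L0: walk · to L0
  L3←L1: walk L1 to L0
  L3←L2: walk L2 to L0
  L3←L5: walk L5→L3 to L0
  L4←L1: walk L1 to L0
  L4←L3: walk L3 to L0
  L0: DF=∅
  L1: DF={L3,L4}
  L2: DF={L3}
  L3: DF={L3,L4}
  L4: DF=∅
  L5: DF={L3}

φ for e: defs {L1,L3,L5}
  DF⁺ = {L3,L4}

Answer: ["L3", "L4"]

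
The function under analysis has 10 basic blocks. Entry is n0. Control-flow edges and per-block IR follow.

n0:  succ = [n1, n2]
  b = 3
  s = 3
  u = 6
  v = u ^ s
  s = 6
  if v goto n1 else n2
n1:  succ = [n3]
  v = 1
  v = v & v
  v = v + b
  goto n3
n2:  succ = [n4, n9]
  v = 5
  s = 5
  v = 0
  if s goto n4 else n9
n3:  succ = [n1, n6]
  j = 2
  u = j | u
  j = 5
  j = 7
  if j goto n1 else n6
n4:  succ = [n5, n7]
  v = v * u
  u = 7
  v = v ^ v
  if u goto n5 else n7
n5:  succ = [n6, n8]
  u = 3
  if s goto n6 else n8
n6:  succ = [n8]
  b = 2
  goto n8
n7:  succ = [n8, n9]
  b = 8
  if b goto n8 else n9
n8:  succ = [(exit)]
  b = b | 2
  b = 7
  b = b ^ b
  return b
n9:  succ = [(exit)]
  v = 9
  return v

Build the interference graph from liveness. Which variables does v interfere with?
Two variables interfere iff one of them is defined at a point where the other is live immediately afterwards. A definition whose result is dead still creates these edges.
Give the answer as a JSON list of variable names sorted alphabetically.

Answer: ["b", "s", "u"]

Analysis:
Per-block:
  n0: def={b,s,u,v} ue=∅
  n1: def={v} ue={b}
  n2: def={s,v} ue=∅
  n3: def={j,u} ue={u}
  n4: def={u,v} ue={u,v}
  n5: def={u} ue={s}
  n6: def={b} ue=∅
  n7: def={b} ue=∅
  n8: def={b} ue={b}
  n9: def={v} ue=∅

Liveness:
  n0 li=∅ lo={b,u}
  n1 li={b,u} lo={b,u}
  n2 li={b,u} lo={b,s,u,v}
  n3 li={b,u} lo={b,u}
  n4 li={b,s,u,v} lo={b,s}
  n5 li={b,s} lo={b}
  n6 li=∅ lo={b}
  n7 li=∅ lo={b}
  n8 li={b} lo=∅
  n9 li=∅ lo=∅

Interference:
  b↔{j,s,u,v}
  j↔{b,u}
  s↔{b,u,v}
  u↔{b,j,s,v}
  v↔{b,s,u}

N(v) = ["b", "s", "u"]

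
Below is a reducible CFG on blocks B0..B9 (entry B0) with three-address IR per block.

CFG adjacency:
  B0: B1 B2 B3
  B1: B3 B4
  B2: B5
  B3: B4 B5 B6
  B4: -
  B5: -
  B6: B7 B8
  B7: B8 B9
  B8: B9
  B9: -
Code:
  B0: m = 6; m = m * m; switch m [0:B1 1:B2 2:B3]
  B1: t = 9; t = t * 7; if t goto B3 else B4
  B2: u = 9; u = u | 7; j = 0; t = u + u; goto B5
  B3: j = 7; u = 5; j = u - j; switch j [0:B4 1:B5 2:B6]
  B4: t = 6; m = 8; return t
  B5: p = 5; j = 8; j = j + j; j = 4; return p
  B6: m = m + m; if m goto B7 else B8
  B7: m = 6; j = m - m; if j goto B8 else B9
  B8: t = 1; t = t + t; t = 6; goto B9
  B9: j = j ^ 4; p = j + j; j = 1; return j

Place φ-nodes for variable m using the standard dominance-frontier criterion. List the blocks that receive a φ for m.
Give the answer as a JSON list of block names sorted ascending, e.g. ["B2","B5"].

idom tree: B1←B0 B2←B0 B3←B0 B4←B0 B5←B0 B6←B3 B7←B6 B8←B6 B9←B6
Dom∩ at merges:
  B3: preds {B0,B1}: {B0} ∩ {B0,B1} = {B0}; idom=B0
  B4: preds {B1,B3}: {B0,B1} ∩ {B0,B3} = {B0}; idom=B0
  B5: preds {B2,B3}: {B0,B2} ∩ {B0,B3} = {B0}; idom=B0
  B8: preds {B6,B7}: {B0,B3,B6} ∩ {B0,B3,B6,B7} = {B0,B3,B6}; idom=B6
  B9: preds {B7,B8}: {B0,B3,B6,B7} ∩ {B0,B3,B6,B8} = {B0,B3,B6}; idom=B6

Frontier:
  join B3 pred B0: · stop@B0
  join B3 pred B1: B1 stop@B0
  join B4 pred B1: B1 stop@B0
  join B4 pred B3: B3 stop@B0
  join B5 pred B2: B2 stop@B0
  join B5 pred B3: B3 stop@B0
  join B8 pred B6: · stop@B6
  join B8 pred B7: B7 stop@B6
  join B9 pred B7: B7 stop@B6
  join B9 pred B8: B8 stop@B6
  B0 → ∅
  B1 → {B3,B4}
  B2 → {B5}
  B3 → {B4,B5}
  B4 → ∅
  B5 → ∅
  B6 → ∅
  B7 → {B8,B9}
  B8 → {B9}
  B9 → ∅

φ for m: defs {B0,B4,B6,B7}
  DF⁺ = {B8,B9}

Answer: ["B8", "B9"]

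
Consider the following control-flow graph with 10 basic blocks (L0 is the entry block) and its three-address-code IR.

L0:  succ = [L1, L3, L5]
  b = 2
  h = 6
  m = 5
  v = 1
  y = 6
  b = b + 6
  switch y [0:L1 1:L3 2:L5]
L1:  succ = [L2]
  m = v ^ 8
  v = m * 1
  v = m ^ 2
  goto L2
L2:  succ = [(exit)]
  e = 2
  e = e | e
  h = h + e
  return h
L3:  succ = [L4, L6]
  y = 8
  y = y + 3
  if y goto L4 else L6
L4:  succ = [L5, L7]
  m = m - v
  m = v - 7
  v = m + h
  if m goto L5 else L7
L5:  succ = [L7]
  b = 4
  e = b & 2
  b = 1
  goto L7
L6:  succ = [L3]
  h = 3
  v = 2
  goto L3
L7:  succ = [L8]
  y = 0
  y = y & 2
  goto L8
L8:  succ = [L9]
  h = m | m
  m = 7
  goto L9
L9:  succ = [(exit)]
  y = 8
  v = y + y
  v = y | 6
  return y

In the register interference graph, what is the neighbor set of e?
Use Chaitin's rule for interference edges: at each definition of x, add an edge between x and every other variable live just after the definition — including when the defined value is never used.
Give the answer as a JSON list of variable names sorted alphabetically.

Per-block:
  L0: def={b,h,m,v,y} ue=∅
  L1: def={m,v} ue={v}
  L2: def={e,h} ue={h}
  L3: def={y} ue=∅
  L4: def={m,v} ue={h,m,v}
  L5: def={b,e} ue=∅
  L6: def={h,v} ue=∅
  L7: def={y} ue=∅
  L8: def={h,m} ue={m}
  L9: def={v,y} ue=∅

Liveness:
  L0: in=∅ out={h,m,v}
  L1: in={h,v} out={h}
  L2: in={h} out=∅
  L3: in={h,m,v} out={h,m,v}
  L4: in={h,m,v} out={m}
  L5: in={m} out={m}
  L6: in={m} out={h,m,v}
  L7: in={m} out={m}
  L8: in={m} out=∅
  L9: in=∅ out=∅

Interference:
  b: {h,m,v,y}
  e: {h,m}
  h: {b,e,m,v,y}
  m: {b,e,h,v,y}
  v: {b,h,m,y}
  y: {b,h,m,v}

N(e) = ["h", "m"]

Answer: ["h", "m"]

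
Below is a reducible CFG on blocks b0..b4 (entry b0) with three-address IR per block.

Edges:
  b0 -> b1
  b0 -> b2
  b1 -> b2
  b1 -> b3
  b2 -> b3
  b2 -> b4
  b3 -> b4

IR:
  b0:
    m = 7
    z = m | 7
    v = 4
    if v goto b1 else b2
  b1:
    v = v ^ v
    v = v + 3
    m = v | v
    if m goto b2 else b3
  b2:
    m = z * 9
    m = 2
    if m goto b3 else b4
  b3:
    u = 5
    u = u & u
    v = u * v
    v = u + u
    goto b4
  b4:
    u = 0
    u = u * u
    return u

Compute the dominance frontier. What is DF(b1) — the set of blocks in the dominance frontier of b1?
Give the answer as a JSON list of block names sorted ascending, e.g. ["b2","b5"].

Answer: ["b2", "b3"]

Working:
idom tree: b1←b0 b2←b0 b3←b0 b4←b0
Join-block Dom:
  b2: preds {b0,b1}: {b0} ∩ {b0,b1} = {b0}; idom=b0
  b3: preds {b1,b2}: {b0,b1} ∩ {b0,b2} = {b0}; idom=b0
  b4: preds {b2,b3}: {b0,b2} ∩ {b0,b3} = {b0}; idom=b0

DF derivation:
  join b2 pred b0: · stop@b0
  join b2 pred b1: b1 stop@b0
  join b3 pred b1: b1 stop@b0
  join b3 pred b2: b2 stop@b0
  join b4 pred b2: b2 stop@b0
  join b4 pred b3: b3 stop@b0
  b0 → ∅
  b1 → {b2,b3}
  b2 → {b3,b4}
  b3 → {b4}
  b4 → ∅

DF(b1) = ["b2", "b3"]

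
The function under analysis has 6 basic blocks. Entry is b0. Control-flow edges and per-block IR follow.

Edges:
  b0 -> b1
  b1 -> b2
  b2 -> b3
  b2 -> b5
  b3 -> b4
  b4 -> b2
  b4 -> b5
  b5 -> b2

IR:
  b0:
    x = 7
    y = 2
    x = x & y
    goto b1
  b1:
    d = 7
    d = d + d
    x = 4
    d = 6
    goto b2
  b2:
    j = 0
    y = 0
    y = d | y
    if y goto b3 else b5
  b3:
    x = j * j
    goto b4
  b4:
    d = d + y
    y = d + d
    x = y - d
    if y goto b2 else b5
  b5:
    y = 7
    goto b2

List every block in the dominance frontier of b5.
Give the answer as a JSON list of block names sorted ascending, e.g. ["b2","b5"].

idom tree: b1←b0 b2←b1 b3←b2 b4←b3 b5←b2
Dom at joins:
  b2: preds {b1,b4,b5}: {b0,b1} ∩ {b0,b1,b2,b3,b4} ∩ {b0,b1,b2,b5} = {b0,b1}; idom=b1
  b5: preds {b2,b4}: {b0,b1,b2} ∩ {b0,b1,b2,b3,b4} = {b0,b1,b2}; idom=b2

Frontier:
  join b2 pred b1: · stop@b1
  join b2 pred b4: b4→b3→b2 stop@b1
  join b2 pred b5: b5→b2 stop@b1
  join b5 pred b2: · stop@b2
  join b5 pred b4: b4→b3 stop@b2
  b0: DF=∅
  b1: DF=∅
  b2: DF={b2}
  b3: DF={b2,b5}
  b4: DF={b2,b5}
  b5: DF={b2}

DF(b5) = ["b2"]

Answer: ["b2"]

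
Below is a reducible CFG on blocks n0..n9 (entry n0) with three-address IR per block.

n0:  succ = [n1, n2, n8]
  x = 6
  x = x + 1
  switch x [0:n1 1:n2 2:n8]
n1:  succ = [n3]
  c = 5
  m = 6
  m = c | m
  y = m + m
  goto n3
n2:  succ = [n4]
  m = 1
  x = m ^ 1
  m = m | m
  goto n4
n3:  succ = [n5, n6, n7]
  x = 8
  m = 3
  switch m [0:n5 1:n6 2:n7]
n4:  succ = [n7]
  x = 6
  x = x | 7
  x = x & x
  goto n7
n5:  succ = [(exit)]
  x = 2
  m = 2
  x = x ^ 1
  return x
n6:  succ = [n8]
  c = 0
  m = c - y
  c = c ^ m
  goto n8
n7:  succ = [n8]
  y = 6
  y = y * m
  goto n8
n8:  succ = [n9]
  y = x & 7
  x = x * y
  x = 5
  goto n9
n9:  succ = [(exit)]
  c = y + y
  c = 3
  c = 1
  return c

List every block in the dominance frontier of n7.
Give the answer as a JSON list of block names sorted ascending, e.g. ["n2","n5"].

idom tree: n1←n0 n2←n0 n3←n1 n4←n2 n5←n3 n6←n3 n7←n0 n8←n0 n9←n8
Join-block Dom:
  n7: preds {n3,n4}: {n0,n1,n3} ∩ {n0,n2,n4} = {n0}; idom=n0
  n8: preds {n0,n6,n7}: {n0} ∩ {n0,n1,n3,n6} ∩ {n0,n7} = {n0}; idom=n0

DF derivation:
  n7←n3: walk n3→n1 to n0
  n7←n4: walk n4→n2 to n0
  n8←n0: walk · to n0
  n8←n6: walk n6→n3→n1 to n0
  n8←n7: walk n7 to n0
  n0: DF=∅
  n1: DF={n7,n8}
  n2: DF={n7}
  n3: DF={n7,n8}
  n4: DF={n7}
  n5: DF=∅
  n6: DF={n8}
  n7: DF={n8}
  n8: DF=∅
  n9: DF=∅

DF(n7) = ["n8"]

Answer: ["n8"]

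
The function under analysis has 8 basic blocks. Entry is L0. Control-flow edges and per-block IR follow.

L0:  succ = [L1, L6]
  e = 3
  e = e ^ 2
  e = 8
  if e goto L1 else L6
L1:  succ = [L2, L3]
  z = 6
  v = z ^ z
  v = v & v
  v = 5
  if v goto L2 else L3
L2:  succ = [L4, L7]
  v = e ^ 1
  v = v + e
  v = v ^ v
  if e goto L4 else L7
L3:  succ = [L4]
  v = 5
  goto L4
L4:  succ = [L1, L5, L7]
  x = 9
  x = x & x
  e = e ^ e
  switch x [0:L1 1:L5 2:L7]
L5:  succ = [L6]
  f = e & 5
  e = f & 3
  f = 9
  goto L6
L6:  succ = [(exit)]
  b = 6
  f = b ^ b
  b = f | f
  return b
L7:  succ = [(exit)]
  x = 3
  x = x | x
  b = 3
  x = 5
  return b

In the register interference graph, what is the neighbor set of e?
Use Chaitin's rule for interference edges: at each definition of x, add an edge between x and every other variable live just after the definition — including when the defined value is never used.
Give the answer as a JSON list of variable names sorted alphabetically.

Answer: ["v", "x", "z"]

Working:
Per-block:
  L0 def {e} use ∅
  L1 def {v,z} use ∅
  L2 def {v} use {e}
  L3 def {v} use ∅
  L4 def {e,x} use {e}
  L5 def {e,f} use {e}
  L6 def {b,f} use ∅
  L7 def {b,x} use ∅

Liveness:
  live L0: ∅→{e}
  live L1: {e}→{e}
  live L2: {e}→{e}
  live L3: {e}→{e}
  live L4: {e}→{e}
  live L5: {e}→∅
  live L6: ∅→∅
  live L7: ∅→∅

Conflict graph:
  b — {x}
  e — {v,x,z}
  f — ∅
  v — {e}
  x — {b,e}
  z — {e}

N(e) = ["v", "x", "z"]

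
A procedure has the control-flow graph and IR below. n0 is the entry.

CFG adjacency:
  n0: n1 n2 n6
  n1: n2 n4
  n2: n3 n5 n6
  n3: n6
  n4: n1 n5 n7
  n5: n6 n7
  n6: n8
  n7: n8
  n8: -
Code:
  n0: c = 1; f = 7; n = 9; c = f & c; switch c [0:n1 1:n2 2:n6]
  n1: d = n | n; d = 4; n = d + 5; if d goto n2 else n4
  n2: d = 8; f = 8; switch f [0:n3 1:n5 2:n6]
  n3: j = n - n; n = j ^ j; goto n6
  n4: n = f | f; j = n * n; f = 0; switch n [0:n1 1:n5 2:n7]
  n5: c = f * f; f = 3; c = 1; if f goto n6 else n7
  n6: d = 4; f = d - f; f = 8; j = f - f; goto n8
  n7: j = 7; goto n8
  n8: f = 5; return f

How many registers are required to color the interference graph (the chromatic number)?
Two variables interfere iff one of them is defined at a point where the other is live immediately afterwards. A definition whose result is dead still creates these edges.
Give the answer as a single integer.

Answer: 3

Analysis:
def/use:
  n0: {c,f,n} / ∅
  n1: {d,n} / {n}
  n2: {d,f} / ∅
  n3: {j,n} / {n}
  n4: {f,j,n} / {f}
  n5: {c,f} / {f}
  n6: {d,f,j} / {f}
  n7: {j} / ∅
  n8: {f} / ∅

Live sets:
  n0: in=∅ out={f,n}
  n1: in={f,n} out={f,n}
  n2: in={n} out={f,n}
  n3: in={f,n} out={f}
  n4: in={f} out={f,n}
  n5: in={f} out={f}
  n6: in={f} out=∅
  n7: in=∅ out=∅
  n8: in=∅ out=∅

Interference:
  c: {f,n}
  d: {f,n}
  f: {c,d,j,n}
  j: {f,n}
  n: {c,d,f,j}

Colouring:
  clique {c,f,n} ⇒ need ≥ 3
  3-colouring: r0={f}  r1={n}  r2={c,d,j}
  χ = 3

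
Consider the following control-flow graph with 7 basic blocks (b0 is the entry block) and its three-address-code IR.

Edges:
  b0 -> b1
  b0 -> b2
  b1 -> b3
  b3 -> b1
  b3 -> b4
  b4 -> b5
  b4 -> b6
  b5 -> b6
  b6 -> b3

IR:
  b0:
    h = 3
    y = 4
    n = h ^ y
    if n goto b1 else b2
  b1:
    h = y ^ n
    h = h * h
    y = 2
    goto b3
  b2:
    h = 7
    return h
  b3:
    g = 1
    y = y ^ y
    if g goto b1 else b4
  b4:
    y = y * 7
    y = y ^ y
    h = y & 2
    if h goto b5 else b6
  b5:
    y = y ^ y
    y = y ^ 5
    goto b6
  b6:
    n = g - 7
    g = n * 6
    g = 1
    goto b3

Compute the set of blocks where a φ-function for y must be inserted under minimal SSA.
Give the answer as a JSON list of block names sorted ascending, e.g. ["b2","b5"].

Answer: ["b1", "b3", "b6"]

Analysis:
idom tree: b1←b0 b2←b0 b3←b1 b4←b3 b5←b4 b6←b4
Join-block Dom:
  b1: preds {b0,b3}: {b0} ∩ {b0,b1,b3} = {b0}; idom=b0
  b3: preds {b1,b6}: {b0,b1} ∩ {b0,b1,b3,b4,b6} = {b0,b1}; idom=b1
  b6: preds {b4,b5}: {b0,b1,b3,b4} ∩ {b0,b1,b3,b4,b5} = {b0,b1,b3,b4}; idom=b4

DF derivation:
  b1←b0: walk · to b0
  b1←b3: walk b3→b1 to b0
  b3←b1: walk · to b1
  b3←b6: walk b6→b4→b3 to b1
  b6←b4: walk · to b4
  b6←b5: walk b5 to b4
  b0: DF=∅
  b1: DF={b1}
  b2: DF=∅
  b3: DF={b1,b3}
  b4: DF={b3}
  b5: DF={b6}
  b6: DF={b3}

φ for y: defs {b0,b1,b3,b4,b5}
  DF⁺ = {b1,b3,b6}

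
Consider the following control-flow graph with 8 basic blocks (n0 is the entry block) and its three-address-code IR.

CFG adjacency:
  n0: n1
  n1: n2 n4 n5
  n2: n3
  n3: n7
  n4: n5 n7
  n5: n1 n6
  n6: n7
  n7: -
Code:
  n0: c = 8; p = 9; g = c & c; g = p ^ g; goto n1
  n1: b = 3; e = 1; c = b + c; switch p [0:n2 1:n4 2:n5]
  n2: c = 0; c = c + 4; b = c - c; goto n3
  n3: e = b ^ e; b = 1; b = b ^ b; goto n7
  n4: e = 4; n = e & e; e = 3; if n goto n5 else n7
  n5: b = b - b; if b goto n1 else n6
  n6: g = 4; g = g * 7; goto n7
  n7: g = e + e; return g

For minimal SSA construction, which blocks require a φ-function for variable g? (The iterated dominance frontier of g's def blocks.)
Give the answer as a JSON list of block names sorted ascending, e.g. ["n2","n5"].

idom tree: n1←n0 n2←n1 n3←n2 n4←n1 n5←n1 n6←n5 n7←n1
Join-block Dom:
  n1: preds {n0,n5}: {n0} ∩ {n0,n1,n5} = {n0}; idom=n0
  n5: preds {n1,n4}: {n0,n1} ∩ {n0,n1,n4} = {n0,n1}; idom=n1
  n7: preds {n3,n4,n6}: {n0,n1,n2,n3} ∩ {n0,n1,n4} ∩ {n0,n1,n5,n6} = {n0,n1}; idom=n1

DF derivation:
  n1←n0: walk · to n0
  n1←n5: walk n5→n1 to n0
  n5←n1: walk · to n1
  n5←n4: walk n4 to n1
  n7←n3: walk n3→n2 to n1
  n7←n4: walk n4 to n1
  n7←n6: walk n6→n5 to n1
  n0 → ∅
  n1 → {n1}
  n2 → {n7}
  n3 → {n7}
  n4 → {n5,n7}
  n5 → {n1,n7}
  n6 → {n7}
  n7 → ∅

φ for g: defs {n0,n6,n7}
  DF⁺ = {n7}

Answer: ["n7"]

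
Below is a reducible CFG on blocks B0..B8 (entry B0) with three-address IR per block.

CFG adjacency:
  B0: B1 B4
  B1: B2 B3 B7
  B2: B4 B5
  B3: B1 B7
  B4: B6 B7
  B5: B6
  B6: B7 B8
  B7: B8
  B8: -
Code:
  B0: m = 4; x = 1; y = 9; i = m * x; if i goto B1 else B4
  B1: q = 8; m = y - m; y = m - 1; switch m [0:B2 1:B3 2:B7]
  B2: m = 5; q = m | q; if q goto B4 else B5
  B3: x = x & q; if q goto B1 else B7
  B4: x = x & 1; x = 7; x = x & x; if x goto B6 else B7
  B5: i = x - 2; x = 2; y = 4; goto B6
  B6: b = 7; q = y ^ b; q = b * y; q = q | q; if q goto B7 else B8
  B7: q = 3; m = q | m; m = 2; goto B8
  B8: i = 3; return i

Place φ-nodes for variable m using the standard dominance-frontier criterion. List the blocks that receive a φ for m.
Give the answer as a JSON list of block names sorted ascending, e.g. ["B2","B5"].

Answer: ["B1", "B4", "B6", "B7", "B8"]

Derivation:
idom tree: B1←B0 B2←B1 B3←B1 B4←B0 B5←B2 B6←B0 B7←B0 B8←B0
Dom∩ at merges:
  B1: preds {B0,B3}: {B0} ∩ {B0,B1,B3} = {B0}; idom=B0
  B4: preds {B0,B2}: {B0} ∩ {B0,B1,B2} = {B0}; idom=B0
  B6: preds {B4,B5}: {B0,B4} ∩ {B0,B1,B2,B5} = {B0}; idom=B0
  B7: preds {B1,B3,B4,B6}: {B0,B1} ∩ {B0,B1,B3} ∩ {B0,B4} ∩ {B0,B6} = {B0}; idom=B0
  B8: preds {B6,B7}: {B0,B6} ∩ {B0,B7} = {B0}; idom=B0

DF derivation:
  B1←B0: walk · to B0
  B1←B3: walk B3→B1 to B0
  B4←B0: walk · to B0
  B4←B2: walk B2→B1 to B0
  B6←B4: walk B4 to B0
  B6←B5: walk B5→B2→B1 to B0
  B7←B1: walk B1 to B0
  B7←B3: walk B3→B1 to B0
  B7←B4: walk B4 to B0
  B7←B6: walk B6 to B0
  B8←B6: walk B6 to B0
  B8←B7: walk B7 to B0
  B0 → ∅
  B1 → {B1,B4,B6,B7}
  B2 → {B4,B6}
  B3 → {B1,B7}
  B4 → {B6,B7}
  B5 → {B6}
  B6 → {B7,B8}
  B7 → {B8}
  B8 → ∅

φ for m: defs {B0,B1,B2,B7}
  DF⁺ = {B1,B4,B6,B7,B8}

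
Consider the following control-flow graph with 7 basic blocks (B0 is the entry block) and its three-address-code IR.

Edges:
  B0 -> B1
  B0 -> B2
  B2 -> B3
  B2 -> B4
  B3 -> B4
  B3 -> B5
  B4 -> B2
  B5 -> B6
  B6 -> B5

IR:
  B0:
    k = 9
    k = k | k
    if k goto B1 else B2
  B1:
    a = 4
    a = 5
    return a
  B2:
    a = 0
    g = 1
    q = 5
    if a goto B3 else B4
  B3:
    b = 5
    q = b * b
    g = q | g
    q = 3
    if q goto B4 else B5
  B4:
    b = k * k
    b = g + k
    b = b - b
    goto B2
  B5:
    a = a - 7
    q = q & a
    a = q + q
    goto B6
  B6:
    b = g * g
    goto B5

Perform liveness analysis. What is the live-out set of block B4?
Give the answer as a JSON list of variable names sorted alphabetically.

def/use:
  B0: {k} / ∅
  B1: {a} / ∅
  B2: {a,g,q} / ∅
  B3: {b,g,q} / {g}
  B4: {b} / {g,k}
  B5: {a,q} / {a,q}
  B6: {b} / {g}

Live sets:
  B0: in=∅ out={k}
  B1: in=∅ out=∅
  B2: in={k} out={a,g,k}
  B3: in={a,g,k} out={a,g,k,q}
  B4: in={g,k} out={k}
  B5: in={a,g,q} out={a,g,q}
  B6: in={a,g,q} out={a,g,q}

live-out(B4) = ["k"]

Answer: ["k"]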